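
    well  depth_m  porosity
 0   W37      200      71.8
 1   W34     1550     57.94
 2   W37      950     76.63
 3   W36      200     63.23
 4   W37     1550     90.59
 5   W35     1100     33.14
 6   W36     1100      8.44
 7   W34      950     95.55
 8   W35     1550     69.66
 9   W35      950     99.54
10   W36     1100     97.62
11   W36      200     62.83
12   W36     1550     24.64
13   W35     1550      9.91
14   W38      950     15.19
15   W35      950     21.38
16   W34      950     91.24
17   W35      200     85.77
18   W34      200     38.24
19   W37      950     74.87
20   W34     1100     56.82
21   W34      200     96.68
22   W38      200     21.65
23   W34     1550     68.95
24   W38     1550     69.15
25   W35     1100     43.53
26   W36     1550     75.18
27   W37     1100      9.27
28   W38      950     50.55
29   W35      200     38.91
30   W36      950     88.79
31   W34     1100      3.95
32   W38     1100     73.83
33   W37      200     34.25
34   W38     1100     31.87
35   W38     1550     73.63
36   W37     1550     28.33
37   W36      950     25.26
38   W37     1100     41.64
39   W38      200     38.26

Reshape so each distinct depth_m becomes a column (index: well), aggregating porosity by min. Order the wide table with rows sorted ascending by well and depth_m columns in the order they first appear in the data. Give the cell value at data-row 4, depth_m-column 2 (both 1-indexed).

With rows sorted ascending by well, row 4 is well=W37. depth_m columns in first-appearance order: 200, 1550, 950, 1100; column 2 is 1550.
Long rows with well=W37, depth_m=1550: min(90.59, 28.33) = 28.33.

28.33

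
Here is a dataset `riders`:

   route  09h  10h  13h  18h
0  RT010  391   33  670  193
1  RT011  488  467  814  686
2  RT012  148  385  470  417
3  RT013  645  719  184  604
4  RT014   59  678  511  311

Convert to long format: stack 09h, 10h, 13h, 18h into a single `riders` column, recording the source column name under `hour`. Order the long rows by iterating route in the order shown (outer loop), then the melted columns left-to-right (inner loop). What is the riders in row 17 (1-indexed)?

20 rows total (5 × 4). Row 17: index ⌊(17-1)/4⌋ = 4 into route → RT014; (17-1) mod 4 = 0 into the melted columns → 09h.
So row 17 is (RT014, 09h, 59); riders = 59.

59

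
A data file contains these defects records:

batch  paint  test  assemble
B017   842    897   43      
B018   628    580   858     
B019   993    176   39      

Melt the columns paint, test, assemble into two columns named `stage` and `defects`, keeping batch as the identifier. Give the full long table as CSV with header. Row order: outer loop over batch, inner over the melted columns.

batch,stage,defects
B017,paint,842
B017,test,897
B017,assemble,43
B018,paint,628
B018,test,580
B018,assemble,858
B019,paint,993
B019,test,176
B019,assemble,39

Each (batch, column) pair becomes one row: 3 × 3 = 9 rows.
For example, (B017, paint) → defects=842.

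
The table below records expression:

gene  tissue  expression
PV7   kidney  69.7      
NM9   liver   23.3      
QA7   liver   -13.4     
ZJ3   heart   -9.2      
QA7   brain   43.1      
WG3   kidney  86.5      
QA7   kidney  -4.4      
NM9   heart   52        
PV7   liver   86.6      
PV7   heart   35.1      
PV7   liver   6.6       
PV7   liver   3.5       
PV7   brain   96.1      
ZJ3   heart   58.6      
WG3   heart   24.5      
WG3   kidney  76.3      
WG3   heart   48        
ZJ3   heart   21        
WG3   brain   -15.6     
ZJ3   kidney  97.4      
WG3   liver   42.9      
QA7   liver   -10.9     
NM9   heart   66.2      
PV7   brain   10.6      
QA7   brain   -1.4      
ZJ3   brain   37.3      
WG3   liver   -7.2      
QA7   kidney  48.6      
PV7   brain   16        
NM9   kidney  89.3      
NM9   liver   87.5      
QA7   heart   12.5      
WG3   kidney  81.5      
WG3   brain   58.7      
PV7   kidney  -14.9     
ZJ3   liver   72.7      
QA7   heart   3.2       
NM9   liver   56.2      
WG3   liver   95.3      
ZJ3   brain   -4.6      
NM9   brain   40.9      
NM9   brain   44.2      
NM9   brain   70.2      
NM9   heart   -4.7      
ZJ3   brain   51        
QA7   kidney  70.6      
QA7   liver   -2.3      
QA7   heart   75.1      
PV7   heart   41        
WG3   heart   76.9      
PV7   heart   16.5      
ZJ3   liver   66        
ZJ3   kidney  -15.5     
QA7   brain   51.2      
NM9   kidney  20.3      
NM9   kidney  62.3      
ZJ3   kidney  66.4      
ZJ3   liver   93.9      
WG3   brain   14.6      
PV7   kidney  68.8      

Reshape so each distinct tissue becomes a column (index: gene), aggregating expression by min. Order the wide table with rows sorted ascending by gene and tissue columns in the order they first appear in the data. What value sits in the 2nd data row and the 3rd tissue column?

16.5

With rows sorted ascending by gene, row 2 is gene=PV7. tissue columns in first-appearance order: kidney, liver, heart, brain; column 3 is heart.
Long rows with gene=PV7, tissue=heart: min(35.1, 41, 16.5) = 16.5.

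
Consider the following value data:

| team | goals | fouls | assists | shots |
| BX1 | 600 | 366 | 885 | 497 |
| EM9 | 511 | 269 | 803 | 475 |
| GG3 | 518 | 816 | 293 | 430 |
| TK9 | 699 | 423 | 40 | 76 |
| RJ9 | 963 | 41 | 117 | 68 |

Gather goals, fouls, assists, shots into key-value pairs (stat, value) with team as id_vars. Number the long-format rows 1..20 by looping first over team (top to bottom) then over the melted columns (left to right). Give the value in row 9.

20 rows total (5 × 4). Row 9: index ⌊(9-1)/4⌋ = 2 into team → GG3; (9-1) mod 4 = 0 into the melted columns → goals.
So row 9 is (GG3, goals, 518); value = 518.

518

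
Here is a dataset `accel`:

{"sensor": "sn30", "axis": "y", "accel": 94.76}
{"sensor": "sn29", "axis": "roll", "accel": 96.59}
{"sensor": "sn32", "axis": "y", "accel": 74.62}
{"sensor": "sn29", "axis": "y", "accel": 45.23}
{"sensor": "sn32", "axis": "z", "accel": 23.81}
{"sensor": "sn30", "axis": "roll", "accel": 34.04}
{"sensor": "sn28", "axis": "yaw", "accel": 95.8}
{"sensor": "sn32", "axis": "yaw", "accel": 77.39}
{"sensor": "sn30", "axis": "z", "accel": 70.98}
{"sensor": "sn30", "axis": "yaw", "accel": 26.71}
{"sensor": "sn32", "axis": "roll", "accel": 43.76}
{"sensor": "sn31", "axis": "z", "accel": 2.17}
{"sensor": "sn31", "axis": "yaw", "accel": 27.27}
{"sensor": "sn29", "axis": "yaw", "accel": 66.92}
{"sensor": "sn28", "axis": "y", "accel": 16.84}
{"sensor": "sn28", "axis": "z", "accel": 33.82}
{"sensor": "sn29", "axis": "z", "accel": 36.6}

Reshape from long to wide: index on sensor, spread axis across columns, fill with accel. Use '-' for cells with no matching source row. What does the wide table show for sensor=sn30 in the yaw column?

The long row with sensor=sn30, axis=yaw has accel=26.71.

26.71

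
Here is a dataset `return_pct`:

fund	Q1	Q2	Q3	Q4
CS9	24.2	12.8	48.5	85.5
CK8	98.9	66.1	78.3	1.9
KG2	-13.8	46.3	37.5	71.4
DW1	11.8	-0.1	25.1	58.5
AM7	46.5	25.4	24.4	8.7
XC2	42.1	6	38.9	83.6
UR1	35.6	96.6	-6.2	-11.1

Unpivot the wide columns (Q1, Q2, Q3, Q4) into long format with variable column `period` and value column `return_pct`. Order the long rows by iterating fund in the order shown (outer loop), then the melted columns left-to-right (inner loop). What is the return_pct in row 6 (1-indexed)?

66.1

28 rows total (7 × 4). Row 6: index ⌊(6-1)/4⌋ = 1 into fund → CK8; (6-1) mod 4 = 1 into the melted columns → Q2.
So row 6 is (CK8, Q2, 66.1); return_pct = 66.1.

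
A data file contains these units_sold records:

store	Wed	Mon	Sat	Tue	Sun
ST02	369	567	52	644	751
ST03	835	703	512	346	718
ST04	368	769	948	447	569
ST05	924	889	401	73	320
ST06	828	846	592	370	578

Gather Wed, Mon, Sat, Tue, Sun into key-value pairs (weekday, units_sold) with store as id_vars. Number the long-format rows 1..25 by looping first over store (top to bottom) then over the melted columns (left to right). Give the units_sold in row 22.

846

25 rows total (5 × 5). Row 22: index ⌊(22-1)/5⌋ = 4 into store → ST06; (22-1) mod 5 = 1 into the melted columns → Mon.
So row 22 is (ST06, Mon, 846); units_sold = 846.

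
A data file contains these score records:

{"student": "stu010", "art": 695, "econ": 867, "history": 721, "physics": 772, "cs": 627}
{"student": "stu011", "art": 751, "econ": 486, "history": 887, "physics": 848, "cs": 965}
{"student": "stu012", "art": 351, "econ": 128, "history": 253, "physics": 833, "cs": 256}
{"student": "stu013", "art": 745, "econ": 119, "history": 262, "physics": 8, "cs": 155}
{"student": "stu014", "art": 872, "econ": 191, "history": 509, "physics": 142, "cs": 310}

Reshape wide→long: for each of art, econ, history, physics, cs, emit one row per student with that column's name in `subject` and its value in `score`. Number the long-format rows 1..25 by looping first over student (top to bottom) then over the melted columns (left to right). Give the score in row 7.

25 rows total (5 × 5). Row 7: index ⌊(7-1)/5⌋ = 1 into student → stu011; (7-1) mod 5 = 1 into the melted columns → econ.
So row 7 is (stu011, econ, 486); score = 486.

486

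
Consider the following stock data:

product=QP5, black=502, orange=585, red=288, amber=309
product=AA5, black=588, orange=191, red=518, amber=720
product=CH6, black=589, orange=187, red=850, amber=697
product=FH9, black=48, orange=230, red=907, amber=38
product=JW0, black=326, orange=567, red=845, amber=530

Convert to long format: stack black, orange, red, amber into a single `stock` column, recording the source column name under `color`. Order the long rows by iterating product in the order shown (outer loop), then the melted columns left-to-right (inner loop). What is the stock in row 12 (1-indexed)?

20 rows total (5 × 4). Row 12: index ⌊(12-1)/4⌋ = 2 into product → CH6; (12-1) mod 4 = 3 into the melted columns → amber.
So row 12 is (CH6, amber, 697); stock = 697.

697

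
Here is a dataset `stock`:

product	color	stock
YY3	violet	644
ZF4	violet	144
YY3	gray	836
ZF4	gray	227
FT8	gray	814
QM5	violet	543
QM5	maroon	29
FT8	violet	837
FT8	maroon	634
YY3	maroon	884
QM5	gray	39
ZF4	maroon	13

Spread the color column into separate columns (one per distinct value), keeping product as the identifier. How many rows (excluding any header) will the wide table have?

4 distinct product values → 4 rows.

4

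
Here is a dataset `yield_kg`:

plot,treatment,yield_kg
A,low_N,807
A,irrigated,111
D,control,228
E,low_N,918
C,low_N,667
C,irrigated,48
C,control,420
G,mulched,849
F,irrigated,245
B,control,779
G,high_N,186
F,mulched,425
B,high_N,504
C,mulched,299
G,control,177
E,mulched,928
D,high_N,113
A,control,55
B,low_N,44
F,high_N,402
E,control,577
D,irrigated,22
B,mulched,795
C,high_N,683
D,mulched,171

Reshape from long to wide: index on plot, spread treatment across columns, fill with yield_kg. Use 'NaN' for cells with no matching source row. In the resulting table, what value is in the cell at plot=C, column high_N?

The long row with plot=C, treatment=high_N has yield_kg=683.

683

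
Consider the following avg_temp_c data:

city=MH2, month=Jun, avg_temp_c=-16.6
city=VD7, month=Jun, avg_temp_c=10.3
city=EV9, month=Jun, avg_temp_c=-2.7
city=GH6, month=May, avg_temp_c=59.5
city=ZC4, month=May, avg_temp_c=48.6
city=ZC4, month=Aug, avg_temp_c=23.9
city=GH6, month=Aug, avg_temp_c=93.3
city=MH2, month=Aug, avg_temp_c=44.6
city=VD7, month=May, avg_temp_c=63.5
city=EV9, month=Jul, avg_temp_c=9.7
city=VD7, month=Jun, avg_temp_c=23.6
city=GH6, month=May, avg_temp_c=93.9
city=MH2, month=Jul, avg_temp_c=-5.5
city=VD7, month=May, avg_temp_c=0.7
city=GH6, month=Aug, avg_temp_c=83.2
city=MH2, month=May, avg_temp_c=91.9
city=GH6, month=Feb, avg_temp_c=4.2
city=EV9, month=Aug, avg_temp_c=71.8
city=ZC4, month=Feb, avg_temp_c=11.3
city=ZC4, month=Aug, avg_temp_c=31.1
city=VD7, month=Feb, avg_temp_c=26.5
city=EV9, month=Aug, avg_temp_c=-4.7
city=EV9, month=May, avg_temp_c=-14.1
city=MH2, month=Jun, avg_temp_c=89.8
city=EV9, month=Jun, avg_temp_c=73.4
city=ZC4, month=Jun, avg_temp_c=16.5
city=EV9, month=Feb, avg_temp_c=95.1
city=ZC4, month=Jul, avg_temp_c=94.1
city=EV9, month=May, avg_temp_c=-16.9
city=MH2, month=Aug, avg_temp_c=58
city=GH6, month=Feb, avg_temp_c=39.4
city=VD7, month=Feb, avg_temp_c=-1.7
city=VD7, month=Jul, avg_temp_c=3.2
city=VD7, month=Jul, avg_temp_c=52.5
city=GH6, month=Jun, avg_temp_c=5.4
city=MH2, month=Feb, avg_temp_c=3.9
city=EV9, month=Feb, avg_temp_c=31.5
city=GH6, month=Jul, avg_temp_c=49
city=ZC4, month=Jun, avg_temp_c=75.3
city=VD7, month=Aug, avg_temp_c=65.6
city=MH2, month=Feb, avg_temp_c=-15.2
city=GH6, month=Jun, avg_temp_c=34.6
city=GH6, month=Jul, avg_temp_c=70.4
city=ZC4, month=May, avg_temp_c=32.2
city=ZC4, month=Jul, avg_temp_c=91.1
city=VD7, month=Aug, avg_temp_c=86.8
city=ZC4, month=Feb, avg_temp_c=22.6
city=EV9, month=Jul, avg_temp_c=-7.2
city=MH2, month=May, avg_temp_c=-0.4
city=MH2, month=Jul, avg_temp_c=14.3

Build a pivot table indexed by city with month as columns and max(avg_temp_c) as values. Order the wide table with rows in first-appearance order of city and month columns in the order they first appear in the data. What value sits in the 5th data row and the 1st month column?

With rows in first-appearance order of city, row 5 is city=ZC4. month columns in first-appearance order: Jun, May, Aug, Jul, Feb; column 1 is Jun.
Long rows with city=ZC4, month=Jun: max(16.5, 75.3) = 75.3.

75.3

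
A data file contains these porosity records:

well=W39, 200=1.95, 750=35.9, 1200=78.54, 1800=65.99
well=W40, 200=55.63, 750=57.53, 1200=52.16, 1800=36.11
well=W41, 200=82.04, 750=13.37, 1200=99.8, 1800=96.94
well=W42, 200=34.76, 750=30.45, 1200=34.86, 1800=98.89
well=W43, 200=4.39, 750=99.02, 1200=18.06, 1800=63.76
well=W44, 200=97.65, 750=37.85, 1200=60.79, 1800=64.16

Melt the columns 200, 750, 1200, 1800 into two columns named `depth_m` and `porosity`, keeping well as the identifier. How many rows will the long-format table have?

6 well values × 4 melted columns = 24 rows.

24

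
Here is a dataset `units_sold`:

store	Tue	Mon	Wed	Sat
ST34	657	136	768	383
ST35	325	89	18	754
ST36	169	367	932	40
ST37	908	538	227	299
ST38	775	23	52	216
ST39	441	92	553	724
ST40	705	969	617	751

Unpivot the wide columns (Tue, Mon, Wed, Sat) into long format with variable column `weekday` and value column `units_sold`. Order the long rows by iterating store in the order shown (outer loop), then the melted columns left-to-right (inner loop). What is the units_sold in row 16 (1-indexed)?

299

28 rows total (7 × 4). Row 16: index ⌊(16-1)/4⌋ = 3 into store → ST37; (16-1) mod 4 = 3 into the melted columns → Sat.
So row 16 is (ST37, Sat, 299); units_sold = 299.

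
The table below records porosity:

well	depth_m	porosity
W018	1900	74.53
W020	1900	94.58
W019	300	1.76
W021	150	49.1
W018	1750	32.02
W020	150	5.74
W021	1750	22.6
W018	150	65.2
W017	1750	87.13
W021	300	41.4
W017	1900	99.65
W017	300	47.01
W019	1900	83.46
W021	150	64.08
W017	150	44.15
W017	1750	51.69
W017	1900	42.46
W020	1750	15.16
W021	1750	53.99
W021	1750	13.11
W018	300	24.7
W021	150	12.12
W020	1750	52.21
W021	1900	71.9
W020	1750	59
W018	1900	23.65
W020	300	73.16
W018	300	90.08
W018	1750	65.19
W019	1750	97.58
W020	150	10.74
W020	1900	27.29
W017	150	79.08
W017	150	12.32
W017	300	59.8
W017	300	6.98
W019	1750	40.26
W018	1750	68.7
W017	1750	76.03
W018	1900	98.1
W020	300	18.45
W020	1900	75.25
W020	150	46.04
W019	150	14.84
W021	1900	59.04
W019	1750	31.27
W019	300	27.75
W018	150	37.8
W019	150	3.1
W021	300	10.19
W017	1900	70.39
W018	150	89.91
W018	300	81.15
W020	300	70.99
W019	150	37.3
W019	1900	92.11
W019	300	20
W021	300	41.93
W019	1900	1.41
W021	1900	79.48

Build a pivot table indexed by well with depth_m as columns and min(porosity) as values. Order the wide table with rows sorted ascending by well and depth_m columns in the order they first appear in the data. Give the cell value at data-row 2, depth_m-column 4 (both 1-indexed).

With rows sorted ascending by well, row 2 is well=W018. depth_m columns in first-appearance order: 1900, 300, 150, 1750; column 4 is 1750.
Long rows with well=W018, depth_m=1750: min(32.02, 65.19, 68.7) = 32.02.

32.02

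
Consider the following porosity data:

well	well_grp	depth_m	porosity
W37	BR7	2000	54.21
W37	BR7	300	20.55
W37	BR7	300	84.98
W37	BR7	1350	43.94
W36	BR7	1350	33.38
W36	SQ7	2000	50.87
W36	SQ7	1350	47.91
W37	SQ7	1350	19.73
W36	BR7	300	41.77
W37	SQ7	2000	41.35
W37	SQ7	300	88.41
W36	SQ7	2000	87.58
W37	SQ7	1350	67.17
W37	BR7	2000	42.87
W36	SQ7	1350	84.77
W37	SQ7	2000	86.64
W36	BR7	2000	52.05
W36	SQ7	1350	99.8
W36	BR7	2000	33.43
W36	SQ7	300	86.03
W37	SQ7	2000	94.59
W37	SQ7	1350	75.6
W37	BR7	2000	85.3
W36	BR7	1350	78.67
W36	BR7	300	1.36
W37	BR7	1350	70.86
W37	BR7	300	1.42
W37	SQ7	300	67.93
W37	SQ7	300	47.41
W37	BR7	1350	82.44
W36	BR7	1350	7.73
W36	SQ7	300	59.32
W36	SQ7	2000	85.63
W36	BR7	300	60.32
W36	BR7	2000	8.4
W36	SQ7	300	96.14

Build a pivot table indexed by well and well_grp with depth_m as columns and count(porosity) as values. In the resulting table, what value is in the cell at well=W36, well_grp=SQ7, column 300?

3

Rows with well=W36, well_grp=SQ7 and depth_m=300: porosity values are 86.03, 59.32, 96.14.
3 rows match — count = 3.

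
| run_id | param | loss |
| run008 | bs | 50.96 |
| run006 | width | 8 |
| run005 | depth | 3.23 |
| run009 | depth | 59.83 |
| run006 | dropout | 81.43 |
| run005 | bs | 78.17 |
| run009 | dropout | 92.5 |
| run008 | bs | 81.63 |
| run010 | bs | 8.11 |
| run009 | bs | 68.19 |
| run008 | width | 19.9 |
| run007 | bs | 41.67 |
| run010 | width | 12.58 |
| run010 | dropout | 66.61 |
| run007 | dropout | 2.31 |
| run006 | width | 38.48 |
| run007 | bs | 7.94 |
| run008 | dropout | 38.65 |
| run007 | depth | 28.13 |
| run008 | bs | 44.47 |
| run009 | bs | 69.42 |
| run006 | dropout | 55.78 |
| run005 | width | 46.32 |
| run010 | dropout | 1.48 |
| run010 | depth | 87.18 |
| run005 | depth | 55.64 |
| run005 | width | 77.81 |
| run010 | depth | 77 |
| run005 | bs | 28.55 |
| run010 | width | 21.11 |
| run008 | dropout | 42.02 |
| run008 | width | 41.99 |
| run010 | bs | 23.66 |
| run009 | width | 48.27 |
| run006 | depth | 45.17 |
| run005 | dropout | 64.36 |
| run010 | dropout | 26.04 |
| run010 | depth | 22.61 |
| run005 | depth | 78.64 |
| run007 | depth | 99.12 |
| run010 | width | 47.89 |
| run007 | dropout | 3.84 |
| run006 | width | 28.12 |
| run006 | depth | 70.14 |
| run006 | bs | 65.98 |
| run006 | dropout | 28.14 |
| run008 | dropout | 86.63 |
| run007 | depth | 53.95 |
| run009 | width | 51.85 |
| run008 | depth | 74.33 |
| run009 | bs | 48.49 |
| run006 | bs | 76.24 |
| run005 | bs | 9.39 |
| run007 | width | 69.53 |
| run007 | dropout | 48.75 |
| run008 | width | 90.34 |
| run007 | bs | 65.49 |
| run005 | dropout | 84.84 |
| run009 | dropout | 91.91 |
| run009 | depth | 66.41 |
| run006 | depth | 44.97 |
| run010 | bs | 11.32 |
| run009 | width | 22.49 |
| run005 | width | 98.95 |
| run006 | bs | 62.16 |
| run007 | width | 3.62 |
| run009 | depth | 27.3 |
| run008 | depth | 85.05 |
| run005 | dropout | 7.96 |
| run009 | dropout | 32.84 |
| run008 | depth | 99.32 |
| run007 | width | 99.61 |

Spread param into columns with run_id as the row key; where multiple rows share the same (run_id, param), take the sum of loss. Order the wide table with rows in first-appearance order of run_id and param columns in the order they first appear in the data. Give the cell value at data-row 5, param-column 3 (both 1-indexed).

186.79

With rows in first-appearance order of run_id, row 5 is run_id=run010. param columns in first-appearance order: bs, width, depth, dropout; column 3 is depth.
Long rows with run_id=run010, param=depth: 87.18 + 77 + 22.61 = 186.79.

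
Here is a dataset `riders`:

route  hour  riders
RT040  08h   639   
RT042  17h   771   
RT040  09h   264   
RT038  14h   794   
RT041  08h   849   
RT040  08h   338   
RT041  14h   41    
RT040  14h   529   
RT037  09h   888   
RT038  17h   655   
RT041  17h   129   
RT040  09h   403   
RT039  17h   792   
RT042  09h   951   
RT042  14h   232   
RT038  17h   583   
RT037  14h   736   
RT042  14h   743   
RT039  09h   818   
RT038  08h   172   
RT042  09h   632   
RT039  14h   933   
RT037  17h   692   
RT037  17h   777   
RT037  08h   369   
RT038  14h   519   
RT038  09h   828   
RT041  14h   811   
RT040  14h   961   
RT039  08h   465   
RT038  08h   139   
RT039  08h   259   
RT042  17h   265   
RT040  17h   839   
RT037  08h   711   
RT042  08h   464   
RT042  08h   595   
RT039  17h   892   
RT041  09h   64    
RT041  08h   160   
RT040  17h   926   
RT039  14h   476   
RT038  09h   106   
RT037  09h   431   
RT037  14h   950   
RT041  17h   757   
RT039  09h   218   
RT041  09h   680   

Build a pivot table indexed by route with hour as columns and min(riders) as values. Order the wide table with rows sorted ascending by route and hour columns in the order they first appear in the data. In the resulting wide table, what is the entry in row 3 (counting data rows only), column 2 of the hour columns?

792

With rows sorted ascending by route, row 3 is route=RT039. hour columns in first-appearance order: 08h, 17h, 09h, 14h; column 2 is 17h.
Long rows with route=RT039, hour=17h: min(792, 892) = 792.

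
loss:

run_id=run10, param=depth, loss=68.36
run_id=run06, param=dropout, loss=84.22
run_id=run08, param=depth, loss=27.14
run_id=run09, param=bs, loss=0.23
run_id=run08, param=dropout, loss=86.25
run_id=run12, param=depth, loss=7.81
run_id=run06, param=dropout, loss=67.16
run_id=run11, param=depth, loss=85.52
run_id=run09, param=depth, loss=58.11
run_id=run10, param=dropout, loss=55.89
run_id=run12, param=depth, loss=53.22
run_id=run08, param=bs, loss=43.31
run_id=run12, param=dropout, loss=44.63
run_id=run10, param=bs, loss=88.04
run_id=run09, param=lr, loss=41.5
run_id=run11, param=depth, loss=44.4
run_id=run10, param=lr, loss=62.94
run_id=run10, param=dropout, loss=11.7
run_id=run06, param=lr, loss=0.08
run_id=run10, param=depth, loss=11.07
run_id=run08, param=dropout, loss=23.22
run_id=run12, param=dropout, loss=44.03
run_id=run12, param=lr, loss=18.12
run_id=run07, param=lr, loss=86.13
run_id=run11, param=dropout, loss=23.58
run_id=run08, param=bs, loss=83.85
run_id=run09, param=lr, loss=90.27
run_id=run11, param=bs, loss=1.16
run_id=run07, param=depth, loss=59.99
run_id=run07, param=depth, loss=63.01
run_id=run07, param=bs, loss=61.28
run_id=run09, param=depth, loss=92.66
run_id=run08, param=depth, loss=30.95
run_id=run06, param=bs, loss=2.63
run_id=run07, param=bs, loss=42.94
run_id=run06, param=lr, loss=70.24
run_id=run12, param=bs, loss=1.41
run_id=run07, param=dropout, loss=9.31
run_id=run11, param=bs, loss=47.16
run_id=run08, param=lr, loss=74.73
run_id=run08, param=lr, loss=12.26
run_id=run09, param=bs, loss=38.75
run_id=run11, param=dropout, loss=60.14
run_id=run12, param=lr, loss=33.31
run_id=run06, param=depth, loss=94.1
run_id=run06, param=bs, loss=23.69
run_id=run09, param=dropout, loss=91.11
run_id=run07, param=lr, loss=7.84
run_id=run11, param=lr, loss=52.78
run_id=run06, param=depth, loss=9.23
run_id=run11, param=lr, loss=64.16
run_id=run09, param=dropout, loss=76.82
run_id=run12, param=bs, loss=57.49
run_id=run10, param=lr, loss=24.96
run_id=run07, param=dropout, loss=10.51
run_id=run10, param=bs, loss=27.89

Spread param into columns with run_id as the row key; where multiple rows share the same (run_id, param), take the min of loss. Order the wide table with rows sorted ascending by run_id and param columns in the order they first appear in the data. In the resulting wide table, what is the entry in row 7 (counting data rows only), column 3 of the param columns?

1.41

With rows sorted ascending by run_id, row 7 is run_id=run12. param columns in first-appearance order: depth, dropout, bs, lr; column 3 is bs.
Long rows with run_id=run12, param=bs: min(1.41, 57.49) = 1.41.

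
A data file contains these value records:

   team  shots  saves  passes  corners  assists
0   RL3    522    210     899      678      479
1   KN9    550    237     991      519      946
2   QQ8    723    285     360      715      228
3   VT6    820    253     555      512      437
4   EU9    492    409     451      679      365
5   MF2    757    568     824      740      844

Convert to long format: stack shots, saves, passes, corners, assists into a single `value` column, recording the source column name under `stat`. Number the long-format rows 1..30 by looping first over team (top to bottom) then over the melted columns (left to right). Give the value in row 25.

30 rows total (6 × 5). Row 25: index ⌊(25-1)/5⌋ = 4 into team → EU9; (25-1) mod 5 = 4 into the melted columns → assists.
So row 25 is (EU9, assists, 365); value = 365.

365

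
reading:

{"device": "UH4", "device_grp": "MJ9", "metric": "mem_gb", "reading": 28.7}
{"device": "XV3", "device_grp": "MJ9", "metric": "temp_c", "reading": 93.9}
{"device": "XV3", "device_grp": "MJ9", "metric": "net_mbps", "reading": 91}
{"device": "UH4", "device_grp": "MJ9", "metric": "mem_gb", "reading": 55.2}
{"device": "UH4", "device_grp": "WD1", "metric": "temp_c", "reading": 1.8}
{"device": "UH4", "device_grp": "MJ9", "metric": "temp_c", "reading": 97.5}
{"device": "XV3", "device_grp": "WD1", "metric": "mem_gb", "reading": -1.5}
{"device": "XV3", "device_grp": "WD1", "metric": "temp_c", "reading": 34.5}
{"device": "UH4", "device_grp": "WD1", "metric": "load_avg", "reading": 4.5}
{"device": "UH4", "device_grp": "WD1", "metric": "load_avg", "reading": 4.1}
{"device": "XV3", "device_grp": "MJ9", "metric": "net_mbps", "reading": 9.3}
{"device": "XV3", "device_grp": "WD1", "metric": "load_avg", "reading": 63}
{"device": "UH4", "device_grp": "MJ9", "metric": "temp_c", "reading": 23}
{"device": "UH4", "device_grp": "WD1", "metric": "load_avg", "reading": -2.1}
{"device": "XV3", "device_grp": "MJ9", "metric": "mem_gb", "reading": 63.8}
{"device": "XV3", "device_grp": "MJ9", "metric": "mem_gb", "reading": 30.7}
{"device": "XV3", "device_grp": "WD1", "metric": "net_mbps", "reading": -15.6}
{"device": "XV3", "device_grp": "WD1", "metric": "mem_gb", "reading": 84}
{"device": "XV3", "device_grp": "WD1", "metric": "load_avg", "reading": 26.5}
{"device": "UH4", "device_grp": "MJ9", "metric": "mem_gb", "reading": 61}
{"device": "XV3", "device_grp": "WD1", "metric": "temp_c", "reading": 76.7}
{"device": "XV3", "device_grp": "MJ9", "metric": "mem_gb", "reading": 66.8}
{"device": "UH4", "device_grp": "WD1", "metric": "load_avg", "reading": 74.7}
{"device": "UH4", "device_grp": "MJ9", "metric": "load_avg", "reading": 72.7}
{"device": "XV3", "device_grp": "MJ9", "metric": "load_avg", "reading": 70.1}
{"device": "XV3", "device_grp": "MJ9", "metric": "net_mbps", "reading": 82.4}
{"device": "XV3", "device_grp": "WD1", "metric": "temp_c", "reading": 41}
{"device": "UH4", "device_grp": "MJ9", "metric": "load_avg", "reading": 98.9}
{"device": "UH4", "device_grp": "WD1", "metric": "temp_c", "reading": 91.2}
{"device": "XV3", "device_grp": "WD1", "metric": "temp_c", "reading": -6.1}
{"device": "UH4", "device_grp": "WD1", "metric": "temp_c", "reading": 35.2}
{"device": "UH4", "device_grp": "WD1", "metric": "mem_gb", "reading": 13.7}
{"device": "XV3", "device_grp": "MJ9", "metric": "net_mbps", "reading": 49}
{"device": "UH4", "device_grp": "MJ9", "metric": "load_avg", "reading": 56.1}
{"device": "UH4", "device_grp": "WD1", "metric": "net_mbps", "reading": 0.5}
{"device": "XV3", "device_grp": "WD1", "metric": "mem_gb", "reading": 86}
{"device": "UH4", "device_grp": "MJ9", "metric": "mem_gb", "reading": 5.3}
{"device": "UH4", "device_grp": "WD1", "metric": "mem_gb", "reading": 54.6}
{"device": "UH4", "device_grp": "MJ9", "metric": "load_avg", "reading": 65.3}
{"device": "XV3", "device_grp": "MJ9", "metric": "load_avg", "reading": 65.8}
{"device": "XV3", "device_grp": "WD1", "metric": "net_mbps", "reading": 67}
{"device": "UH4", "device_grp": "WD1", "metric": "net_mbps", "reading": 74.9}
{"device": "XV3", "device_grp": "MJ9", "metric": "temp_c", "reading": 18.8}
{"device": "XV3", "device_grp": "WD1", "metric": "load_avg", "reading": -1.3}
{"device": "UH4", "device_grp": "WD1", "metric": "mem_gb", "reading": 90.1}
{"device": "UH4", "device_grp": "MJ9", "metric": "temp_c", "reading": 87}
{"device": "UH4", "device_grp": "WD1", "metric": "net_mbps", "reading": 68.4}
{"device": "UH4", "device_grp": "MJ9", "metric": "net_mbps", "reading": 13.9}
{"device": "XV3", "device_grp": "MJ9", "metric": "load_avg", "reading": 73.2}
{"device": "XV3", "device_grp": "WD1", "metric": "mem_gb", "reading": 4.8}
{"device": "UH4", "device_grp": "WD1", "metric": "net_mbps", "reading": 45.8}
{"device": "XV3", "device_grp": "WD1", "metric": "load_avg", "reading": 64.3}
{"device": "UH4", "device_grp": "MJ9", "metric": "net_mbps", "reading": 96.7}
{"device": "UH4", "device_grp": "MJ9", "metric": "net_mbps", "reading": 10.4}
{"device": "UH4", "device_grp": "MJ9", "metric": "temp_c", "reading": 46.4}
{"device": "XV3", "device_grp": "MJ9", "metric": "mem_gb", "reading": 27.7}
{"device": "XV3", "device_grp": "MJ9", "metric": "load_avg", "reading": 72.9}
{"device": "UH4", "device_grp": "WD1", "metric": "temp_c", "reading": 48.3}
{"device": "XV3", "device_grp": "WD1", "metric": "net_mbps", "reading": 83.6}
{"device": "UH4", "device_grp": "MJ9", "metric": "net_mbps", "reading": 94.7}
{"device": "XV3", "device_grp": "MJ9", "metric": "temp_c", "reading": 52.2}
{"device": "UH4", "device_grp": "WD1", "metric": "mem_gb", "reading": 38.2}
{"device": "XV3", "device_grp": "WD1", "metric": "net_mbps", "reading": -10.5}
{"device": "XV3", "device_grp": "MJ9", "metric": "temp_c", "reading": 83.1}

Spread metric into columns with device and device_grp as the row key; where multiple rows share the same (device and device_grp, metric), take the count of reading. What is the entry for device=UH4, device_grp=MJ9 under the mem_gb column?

4

Rows with device=UH4, device_grp=MJ9 and metric=mem_gb: reading values are 28.7, 55.2, 61, 5.3.
4 rows match — count = 4.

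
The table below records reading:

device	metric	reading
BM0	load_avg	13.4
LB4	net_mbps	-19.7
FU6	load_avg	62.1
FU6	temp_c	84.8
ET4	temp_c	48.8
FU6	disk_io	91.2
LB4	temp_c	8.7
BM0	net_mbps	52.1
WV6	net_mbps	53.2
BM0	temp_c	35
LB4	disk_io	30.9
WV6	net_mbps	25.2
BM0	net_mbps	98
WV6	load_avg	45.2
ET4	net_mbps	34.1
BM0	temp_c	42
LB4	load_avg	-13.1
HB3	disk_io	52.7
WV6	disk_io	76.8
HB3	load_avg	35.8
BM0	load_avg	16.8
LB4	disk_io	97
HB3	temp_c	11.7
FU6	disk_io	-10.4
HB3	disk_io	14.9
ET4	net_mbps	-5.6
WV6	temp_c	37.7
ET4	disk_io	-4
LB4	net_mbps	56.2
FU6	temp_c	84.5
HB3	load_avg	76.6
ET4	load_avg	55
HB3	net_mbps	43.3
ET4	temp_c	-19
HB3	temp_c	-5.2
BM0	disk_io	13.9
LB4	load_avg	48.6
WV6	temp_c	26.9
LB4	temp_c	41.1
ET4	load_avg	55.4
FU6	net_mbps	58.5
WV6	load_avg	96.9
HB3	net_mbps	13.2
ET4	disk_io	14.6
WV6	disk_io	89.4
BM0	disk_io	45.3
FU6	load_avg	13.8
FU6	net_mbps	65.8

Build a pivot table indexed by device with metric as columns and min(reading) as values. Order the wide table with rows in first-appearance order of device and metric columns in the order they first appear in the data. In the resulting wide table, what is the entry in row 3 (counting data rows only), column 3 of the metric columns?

84.5

With rows in first-appearance order of device, row 3 is device=FU6. metric columns in first-appearance order: load_avg, net_mbps, temp_c, disk_io; column 3 is temp_c.
Long rows with device=FU6, metric=temp_c: min(84.8, 84.5) = 84.5.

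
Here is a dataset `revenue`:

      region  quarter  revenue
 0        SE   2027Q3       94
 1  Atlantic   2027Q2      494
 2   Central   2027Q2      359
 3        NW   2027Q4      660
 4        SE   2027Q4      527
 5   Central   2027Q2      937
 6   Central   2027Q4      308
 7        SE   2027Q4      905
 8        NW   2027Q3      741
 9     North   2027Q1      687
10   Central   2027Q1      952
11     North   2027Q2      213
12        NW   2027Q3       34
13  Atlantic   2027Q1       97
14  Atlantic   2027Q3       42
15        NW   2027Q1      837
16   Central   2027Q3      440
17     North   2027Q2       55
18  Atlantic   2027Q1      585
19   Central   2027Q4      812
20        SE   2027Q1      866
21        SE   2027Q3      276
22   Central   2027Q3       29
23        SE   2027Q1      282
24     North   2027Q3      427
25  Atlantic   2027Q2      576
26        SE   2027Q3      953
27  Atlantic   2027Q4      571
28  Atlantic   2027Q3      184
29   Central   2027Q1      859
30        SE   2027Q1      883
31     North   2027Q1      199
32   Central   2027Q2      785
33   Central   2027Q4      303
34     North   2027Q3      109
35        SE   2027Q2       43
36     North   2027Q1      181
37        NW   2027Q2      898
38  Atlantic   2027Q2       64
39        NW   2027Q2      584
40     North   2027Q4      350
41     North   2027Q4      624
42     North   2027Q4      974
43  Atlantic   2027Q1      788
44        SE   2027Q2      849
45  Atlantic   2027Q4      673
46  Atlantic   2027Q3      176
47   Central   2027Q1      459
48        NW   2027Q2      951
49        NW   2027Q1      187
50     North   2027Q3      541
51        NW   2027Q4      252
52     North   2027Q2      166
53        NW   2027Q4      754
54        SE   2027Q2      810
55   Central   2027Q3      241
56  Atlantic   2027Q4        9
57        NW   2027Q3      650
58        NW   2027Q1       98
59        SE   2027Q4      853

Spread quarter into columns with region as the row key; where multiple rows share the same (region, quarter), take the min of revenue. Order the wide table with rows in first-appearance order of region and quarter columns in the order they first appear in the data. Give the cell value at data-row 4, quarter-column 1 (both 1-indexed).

34

With rows in first-appearance order of region, row 4 is region=NW. quarter columns in first-appearance order: 2027Q3, 2027Q2, 2027Q4, 2027Q1; column 1 is 2027Q3.
Long rows with region=NW, quarter=2027Q3: min(741, 34, 650) = 34.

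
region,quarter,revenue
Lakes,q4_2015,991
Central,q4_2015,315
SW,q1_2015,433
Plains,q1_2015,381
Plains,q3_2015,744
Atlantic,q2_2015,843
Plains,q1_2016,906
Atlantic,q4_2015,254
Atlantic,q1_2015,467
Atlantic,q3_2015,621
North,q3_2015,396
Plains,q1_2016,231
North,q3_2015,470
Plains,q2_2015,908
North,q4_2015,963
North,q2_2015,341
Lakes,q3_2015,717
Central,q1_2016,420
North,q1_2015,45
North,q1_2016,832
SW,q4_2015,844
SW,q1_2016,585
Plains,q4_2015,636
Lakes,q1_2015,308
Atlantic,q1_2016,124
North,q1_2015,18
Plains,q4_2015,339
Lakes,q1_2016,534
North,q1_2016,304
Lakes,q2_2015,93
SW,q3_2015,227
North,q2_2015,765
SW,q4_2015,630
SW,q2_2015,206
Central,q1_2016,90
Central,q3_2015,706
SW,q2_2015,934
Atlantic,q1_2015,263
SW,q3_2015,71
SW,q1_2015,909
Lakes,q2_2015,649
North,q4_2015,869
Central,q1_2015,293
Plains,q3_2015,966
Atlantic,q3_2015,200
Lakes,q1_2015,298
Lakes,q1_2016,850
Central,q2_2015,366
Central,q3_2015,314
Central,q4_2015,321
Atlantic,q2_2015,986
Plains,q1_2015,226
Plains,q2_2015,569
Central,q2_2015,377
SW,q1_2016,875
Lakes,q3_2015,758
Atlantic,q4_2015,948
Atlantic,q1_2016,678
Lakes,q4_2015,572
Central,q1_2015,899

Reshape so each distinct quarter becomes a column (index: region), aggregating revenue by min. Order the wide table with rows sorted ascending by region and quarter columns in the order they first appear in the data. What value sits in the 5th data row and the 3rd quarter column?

With rows sorted ascending by region, row 5 is region=Plains. quarter columns in first-appearance order: q4_2015, q1_2015, q3_2015, q2_2015, q1_2016; column 3 is q3_2015.
Long rows with region=Plains, quarter=q3_2015: min(744, 966) = 744.

744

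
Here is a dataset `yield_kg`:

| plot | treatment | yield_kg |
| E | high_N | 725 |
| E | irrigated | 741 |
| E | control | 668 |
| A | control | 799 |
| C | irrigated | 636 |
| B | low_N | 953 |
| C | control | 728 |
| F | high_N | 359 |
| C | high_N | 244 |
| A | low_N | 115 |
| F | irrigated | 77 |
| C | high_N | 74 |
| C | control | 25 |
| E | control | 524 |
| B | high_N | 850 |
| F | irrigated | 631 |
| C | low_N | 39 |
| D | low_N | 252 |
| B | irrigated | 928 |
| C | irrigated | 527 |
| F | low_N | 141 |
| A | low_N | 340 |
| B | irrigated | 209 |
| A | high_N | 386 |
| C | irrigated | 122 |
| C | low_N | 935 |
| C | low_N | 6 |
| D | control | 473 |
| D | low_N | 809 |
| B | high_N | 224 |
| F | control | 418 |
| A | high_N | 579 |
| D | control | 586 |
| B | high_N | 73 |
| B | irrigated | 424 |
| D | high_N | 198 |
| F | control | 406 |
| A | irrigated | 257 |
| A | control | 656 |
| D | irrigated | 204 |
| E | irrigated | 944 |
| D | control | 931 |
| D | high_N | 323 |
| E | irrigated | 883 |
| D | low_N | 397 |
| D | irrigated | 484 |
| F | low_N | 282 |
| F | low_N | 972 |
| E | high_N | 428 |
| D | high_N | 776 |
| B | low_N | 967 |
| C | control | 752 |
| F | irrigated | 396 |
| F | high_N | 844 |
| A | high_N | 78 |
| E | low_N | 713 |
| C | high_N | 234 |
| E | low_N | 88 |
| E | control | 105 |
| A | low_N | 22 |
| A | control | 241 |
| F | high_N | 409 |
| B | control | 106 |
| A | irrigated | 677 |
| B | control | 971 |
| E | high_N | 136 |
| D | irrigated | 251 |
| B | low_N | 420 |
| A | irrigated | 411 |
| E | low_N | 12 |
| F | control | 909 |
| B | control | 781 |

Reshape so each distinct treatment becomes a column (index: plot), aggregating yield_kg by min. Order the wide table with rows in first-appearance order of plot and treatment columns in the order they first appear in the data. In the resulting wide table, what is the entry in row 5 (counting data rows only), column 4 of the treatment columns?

141

With rows in first-appearance order of plot, row 5 is plot=F. treatment columns in first-appearance order: high_N, irrigated, control, low_N; column 4 is low_N.
Long rows with plot=F, treatment=low_N: min(141, 282, 972) = 141.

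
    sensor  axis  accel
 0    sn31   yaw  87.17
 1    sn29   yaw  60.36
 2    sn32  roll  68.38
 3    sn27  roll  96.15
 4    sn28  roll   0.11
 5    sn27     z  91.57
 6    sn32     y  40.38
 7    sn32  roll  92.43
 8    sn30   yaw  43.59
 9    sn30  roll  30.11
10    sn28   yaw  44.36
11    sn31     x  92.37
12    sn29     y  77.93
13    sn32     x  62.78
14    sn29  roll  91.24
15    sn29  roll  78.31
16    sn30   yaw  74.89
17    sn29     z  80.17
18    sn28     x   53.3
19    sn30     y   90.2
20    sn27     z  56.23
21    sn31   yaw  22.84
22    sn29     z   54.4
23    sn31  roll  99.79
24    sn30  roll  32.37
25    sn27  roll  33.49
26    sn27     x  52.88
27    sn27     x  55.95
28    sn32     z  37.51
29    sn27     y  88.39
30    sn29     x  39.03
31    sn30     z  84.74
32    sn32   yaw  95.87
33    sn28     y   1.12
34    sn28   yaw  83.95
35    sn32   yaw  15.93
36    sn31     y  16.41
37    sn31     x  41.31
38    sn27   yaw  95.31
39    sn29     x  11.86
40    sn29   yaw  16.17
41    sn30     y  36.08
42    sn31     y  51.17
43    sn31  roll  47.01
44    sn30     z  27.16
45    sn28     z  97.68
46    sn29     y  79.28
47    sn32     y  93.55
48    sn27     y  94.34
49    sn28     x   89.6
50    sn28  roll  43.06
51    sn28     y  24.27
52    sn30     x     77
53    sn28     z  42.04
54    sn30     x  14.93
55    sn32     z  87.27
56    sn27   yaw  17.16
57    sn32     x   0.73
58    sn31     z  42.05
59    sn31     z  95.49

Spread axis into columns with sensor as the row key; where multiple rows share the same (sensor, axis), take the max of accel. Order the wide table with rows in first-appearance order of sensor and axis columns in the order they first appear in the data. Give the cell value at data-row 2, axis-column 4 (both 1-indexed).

79.28

With rows in first-appearance order of sensor, row 2 is sensor=sn29. axis columns in first-appearance order: yaw, roll, z, y, x; column 4 is y.
Long rows with sensor=sn29, axis=y: max(77.93, 79.28) = 79.28.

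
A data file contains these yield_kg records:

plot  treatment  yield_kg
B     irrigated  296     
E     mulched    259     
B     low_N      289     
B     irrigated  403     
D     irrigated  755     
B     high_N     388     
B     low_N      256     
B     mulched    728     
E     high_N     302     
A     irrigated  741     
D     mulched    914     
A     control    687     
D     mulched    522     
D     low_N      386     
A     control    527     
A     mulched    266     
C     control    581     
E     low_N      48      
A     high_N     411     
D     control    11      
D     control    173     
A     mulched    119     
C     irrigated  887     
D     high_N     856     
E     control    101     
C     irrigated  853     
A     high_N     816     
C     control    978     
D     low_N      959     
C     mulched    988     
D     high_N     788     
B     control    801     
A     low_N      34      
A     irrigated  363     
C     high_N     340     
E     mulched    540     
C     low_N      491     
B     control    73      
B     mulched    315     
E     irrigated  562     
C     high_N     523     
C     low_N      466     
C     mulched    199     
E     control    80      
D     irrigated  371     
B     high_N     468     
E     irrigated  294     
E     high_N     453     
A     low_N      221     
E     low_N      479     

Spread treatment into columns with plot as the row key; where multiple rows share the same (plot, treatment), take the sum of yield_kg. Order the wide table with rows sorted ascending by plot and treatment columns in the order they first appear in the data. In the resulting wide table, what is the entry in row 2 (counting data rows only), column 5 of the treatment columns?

874

With rows sorted ascending by plot, row 2 is plot=B. treatment columns in first-appearance order: irrigated, mulched, low_N, high_N, control; column 5 is control.
Long rows with plot=B, treatment=control: 801 + 73 = 874.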